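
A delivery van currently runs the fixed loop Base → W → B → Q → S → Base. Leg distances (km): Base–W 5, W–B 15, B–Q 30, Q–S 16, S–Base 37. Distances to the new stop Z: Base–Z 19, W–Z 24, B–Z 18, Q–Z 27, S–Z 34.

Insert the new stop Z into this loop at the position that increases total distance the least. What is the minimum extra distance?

Insertion cost between consecutive stops i–j is d(i,Z) + d(Z,j) − d(i,j):
  between Base and W: 19 + 24 − 5 = 38
  between W and B: 24 + 18 − 15 = 27
  between B and Q: 18 + 27 − 30 = 15
  between Q and S: 27 + 34 − 16 = 45
  between S and Base: 34 + 19 − 37 = 16
Cheapest insertion is between B and Q, adding 15.
New total = 103 + 15 = 118.

+15 km — insert Z between B and Q.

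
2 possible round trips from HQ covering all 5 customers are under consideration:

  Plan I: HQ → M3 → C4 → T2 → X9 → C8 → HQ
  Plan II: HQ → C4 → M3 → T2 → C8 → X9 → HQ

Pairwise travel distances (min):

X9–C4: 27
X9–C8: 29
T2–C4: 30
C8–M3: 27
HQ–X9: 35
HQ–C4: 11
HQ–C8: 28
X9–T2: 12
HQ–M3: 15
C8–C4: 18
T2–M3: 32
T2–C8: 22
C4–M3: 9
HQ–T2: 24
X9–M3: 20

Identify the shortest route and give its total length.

Plan I: 15 + 9 + 30 + 12 + 29 + 28 = 123
Plan II: 11 + 9 + 32 + 22 + 29 + 35 = 138

123 min — Plan I is the shortest.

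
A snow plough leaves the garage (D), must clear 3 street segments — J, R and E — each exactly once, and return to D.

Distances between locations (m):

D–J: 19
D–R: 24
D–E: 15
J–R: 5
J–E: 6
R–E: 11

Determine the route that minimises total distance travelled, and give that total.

There are 3 distinct closed tours to check (reversals are equivalent).
D - J - R - E - D: 19+5+11+15 = 50
D - J - E - R - D: 19+6+11+24 = 60
D - R - J - E - D: 24+5+6+15 = 50
The minimum is 50.
One optimal route: D → J → R → E → D (or its reverse).

Shortest round trip = 50 m.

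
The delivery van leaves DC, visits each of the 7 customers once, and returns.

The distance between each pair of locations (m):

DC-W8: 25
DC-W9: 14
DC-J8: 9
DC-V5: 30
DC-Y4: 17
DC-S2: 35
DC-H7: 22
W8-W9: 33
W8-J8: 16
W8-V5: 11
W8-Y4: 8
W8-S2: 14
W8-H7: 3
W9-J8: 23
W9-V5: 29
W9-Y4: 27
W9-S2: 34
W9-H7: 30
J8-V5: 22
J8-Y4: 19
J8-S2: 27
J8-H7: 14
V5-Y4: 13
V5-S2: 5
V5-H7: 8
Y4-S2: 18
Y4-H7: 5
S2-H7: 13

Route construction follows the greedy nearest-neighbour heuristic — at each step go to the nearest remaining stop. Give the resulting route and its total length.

DC → [J8:9 / W9:14 / Y4:17 / H7:22 / W8:25 / V5:30 / S2:35] → J8 (9)
J8 → [H7:14 / W8:16 / Y4:19 / V5:22 / W9:23 / S2:27] → H7 (14)
H7 → [W8:3 / Y4:5 / V5:8 / S2:13 / W9:30] → W8 (3)
W8 → [Y4:8 / V5:11 / S2:14 / W9:33] → Y4 (8)
Y4 → [V5:13 / S2:18 / W9:27] → V5 (13)
V5 → [S2:5 / W9:29] → S2 (5)
S2 → [W9:34] → W9 (34)
Return W9→DC: 14.
Total = 9 + 14 + 3 + 8 + 13 + 5 + 34 + 14 = 100.

Nearest-neighbour total = 100 m; route DC → J8 → H7 → W8 → Y4 → V5 → S2 → W9 → DC.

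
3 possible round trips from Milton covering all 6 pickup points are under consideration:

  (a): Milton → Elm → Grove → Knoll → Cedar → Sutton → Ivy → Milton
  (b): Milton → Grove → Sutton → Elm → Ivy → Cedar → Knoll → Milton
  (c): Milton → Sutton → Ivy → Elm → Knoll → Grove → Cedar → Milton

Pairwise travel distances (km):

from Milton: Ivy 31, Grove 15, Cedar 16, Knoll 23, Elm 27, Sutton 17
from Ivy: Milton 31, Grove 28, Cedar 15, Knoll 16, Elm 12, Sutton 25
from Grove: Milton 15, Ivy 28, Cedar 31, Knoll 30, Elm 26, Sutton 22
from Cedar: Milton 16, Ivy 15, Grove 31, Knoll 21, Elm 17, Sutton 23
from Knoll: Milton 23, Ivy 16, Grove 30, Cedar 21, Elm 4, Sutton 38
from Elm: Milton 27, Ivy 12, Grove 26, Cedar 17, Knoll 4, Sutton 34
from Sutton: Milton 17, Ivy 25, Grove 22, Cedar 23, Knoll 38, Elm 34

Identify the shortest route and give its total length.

Shortest is (c), total 135 km.

(a): 27 + 26 + 30 + 21 + 23 + 25 + 31 = 183
(b): 15 + 22 + 34 + 12 + 15 + 21 + 23 = 142
(c): 17 + 25 + 12 + 4 + 30 + 31 + 16 = 135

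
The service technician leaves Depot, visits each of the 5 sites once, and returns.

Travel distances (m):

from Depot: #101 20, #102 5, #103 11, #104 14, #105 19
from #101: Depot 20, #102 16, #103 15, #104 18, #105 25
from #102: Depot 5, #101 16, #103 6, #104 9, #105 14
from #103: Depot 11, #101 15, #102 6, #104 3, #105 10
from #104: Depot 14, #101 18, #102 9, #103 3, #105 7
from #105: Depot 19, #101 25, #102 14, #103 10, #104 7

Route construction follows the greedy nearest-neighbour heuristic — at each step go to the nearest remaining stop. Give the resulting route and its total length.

At Depot the remaining stops are #102 5, #103 11, #104 14, #105 19, #101 20; go to #102.
At #102 the remaining stops are #103 6, #104 9, #105 14, #101 16; go to #103.
At #103 the remaining stops are #104 3, #105 10, #101 15; go to #104.
At #104 the remaining stops are #105 7, #101 18; go to #105.
At #105 the remaining stops are #101 25; go to #101.
Return #101→Depot: 20.
Total = 5 + 6 + 3 + 7 + 25 + 20 = 66.

Total distance 66 m via the nearest-neighbour route Depot → #102 → #103 → #104 → #105 → #101 → Depot.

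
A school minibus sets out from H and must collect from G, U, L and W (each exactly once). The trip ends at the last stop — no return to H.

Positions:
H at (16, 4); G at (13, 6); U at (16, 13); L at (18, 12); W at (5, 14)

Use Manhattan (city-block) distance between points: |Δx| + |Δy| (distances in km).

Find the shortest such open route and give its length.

Minimum one-way distance = 31 km.

There are 4! = 24 possible orderings.
H - G - U - L - W: 5+10+3+15 = 33
H - G - U - W - L: 5+10+12+15 = 42
H - G - L - U - W: 5+11+3+12 = 31
H - G - L - W - U: 5+11+15+12 = 43
H - G - W - U - L: 5+16+12+3 = 36
H - G - W - L - U: 5+16+15+3 = 39
H - U - G - L - W: 9+10+11+15 = 45
H - U - G - W - L: 9+10+16+15 = 50
H - U - L - G - W: 9+3+11+16 = 39
H - U - L - W - G: 9+3+15+16 = 43
H - U - W - G - L: 9+12+16+11 = 48
H - U - W - L - G: 9+12+15+11 = 47
H - L - G - U - W: 10+11+10+12 = 43
H - L - G - W - U: 10+11+16+12 = 49
… (10 more)
The minimum is 31.
One shortest path: H → G → L → U → W.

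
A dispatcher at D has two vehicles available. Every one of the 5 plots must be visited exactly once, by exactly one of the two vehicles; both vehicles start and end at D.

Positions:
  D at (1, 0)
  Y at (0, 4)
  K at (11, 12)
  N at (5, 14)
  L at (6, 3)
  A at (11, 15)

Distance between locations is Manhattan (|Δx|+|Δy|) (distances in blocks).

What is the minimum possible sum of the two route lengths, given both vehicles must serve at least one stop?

Try each way of splitting the stops between the two vehicles (each non-empty) and, for each split, find the best tour for each vehicle:
  {Y} + {K, N, L, A}: 10 + 50 = 60
  {K} + {Y, N, L, A}: 44 + 52 = 96
  {Y, K} + {N, L, A}: 46 + 50 = 96
  {N} + {Y, K, L, A}: 36 + 52 = 88
  {Y, N} + {K, L, A}: 38 + 50 = 88
  {K, N} + {Y, L, A}: 48 + 52 = 100
  … (15 splits in total)
Best: vehicle 1 D → Y → D = 10; vehicle 2 D → N → A → K → L → D = 50; combined 60.

Minimum combined distance: 60 blocks.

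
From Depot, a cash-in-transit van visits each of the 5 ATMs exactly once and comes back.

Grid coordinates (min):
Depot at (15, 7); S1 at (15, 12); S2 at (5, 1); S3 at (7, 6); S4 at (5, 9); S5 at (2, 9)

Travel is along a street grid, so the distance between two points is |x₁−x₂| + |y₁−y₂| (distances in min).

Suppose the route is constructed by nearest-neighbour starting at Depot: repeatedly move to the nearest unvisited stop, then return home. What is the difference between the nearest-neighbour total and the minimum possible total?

4 min longer than the optimal tour.

From Depot: S1=5, S3=9, S4=12, S5=15, S2=16 → choose S1 (5).
From S1: S4=13, S3=14, S5=16, S2=21 → choose S4 (13).
From S4: S5=3, S3=5, S2=8 → choose S5 (3).
From S5: S3=8, S2=11 → choose S3 (8).
From S3: S2=7 → choose S2 (7).
NN route Depot → S1 → S4 → S5 → S3 → S2 → Depot costs 52.
Optimal: Depot → S1 → S4 → S5 → S2 → S3 → Depot costs 48 (by enumerating all 60 distinct tours).
Excess = 52 − 48 = 4.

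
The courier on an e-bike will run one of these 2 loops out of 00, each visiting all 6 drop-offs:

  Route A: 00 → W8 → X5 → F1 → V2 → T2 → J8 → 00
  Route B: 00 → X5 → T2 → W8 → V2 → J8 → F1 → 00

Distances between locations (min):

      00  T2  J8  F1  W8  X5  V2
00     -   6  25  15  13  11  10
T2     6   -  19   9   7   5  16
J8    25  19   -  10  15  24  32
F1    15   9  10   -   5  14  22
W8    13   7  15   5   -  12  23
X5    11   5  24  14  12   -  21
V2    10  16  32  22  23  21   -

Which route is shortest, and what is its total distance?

Shortest is Route B, total 103 min.

Route A: 13 + 12 + 14 + 22 + 16 + 19 + 25 = 121
Route B: 11 + 5 + 7 + 23 + 32 + 10 + 15 = 103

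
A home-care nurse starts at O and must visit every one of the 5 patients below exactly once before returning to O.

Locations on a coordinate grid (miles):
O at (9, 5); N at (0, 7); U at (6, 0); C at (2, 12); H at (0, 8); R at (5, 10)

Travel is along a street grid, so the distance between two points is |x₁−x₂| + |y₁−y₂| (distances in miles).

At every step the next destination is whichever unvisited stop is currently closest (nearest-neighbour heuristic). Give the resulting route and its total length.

From O: distances to unvisited — U=8, R=9, N=11, H=12, C=14. Nearest is U (8).
From U: distances to unvisited — R=11, N=13, H=14, C=16. Nearest is R (11).
From R: distances to unvisited — C=5, H=7, N=8. Nearest is C (5).
From C: distances to unvisited — H=6, N=7. Nearest is H (6).
From H: distances to unvisited — N=1. Nearest is N (1).
Return N→O: 11.
Total = 8 + 11 + 5 + 6 + 1 + 11 = 42.

Total distance 42 miles via the nearest-neighbour route O → U → R → C → H → N → O.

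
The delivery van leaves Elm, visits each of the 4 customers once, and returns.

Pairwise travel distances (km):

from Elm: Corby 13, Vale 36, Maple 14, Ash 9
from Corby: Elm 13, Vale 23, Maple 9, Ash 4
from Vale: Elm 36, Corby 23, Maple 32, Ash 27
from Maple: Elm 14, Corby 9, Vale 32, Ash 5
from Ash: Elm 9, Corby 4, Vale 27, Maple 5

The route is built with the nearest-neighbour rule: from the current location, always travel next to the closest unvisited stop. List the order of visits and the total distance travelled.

90 km along Elm → Ash → Corby → Maple → Vale → Elm.

Elm → [Ash:9 / Corby:13 / Maple:14 / Vale:36] → Ash (9)
Ash → [Corby:4 / Maple:5 / Vale:27] → Corby (4)
Corby → [Maple:9 / Vale:23] → Maple (9)
Maple → [Vale:32] → Vale (32)
Return Vale→Elm: 36.
Total = 9 + 4 + 9 + 32 + 36 = 90.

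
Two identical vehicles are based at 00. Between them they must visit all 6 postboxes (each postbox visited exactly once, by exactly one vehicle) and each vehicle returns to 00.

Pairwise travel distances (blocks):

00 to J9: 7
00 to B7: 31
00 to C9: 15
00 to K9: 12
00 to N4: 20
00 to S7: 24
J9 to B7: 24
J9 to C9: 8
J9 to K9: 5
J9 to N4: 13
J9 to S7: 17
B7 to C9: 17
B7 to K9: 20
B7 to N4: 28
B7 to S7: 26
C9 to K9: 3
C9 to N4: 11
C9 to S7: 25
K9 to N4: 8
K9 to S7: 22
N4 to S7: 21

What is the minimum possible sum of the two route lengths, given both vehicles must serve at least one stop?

There are 2^5 − 1 = 31 ways to divide the 6 stops into two non-empty groups. For each, the best each vehicle can do is its own shortest tour through its group:
  {J9} + {B7, C9, K9, N4, S7}: 14 + 98 = 112
  {B7} + {J9, C9, K9, N4, S7}: 62 + 71 = 133
  {J9, B7} + {C9, K9, N4, S7}: 62 + 71 = 133
  {C9} + {J9, B7, K9, N4, S7}: 30 + 98 = 128
  {J9, C9} + {B7, K9, N4, S7}: 30 + 98 = 128
  {B7, C9} + {J9, K9, N4, S7}: 63 + 65 = 128
  … (31 splits in total)
Best: vehicle 1 00 → J9 → 00 = 14; vehicle 2 00 → K9 → N4 → C9 → B7 → S7 → 00 = 98; combined 112.

112 blocks — the smallest possible combined total.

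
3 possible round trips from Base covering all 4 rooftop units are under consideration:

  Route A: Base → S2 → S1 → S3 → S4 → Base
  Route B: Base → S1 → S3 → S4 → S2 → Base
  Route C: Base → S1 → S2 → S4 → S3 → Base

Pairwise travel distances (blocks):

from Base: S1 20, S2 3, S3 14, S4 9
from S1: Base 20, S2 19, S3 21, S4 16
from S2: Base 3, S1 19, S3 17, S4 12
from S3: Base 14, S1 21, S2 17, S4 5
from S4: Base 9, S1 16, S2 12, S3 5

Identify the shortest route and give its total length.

Route A: 3 + 19 + 21 + 5 + 9 = 57
Route B: 20 + 21 + 5 + 12 + 3 = 61
Route C: 20 + 19 + 12 + 5 + 14 = 70

57 blocks — Route A is the shortest.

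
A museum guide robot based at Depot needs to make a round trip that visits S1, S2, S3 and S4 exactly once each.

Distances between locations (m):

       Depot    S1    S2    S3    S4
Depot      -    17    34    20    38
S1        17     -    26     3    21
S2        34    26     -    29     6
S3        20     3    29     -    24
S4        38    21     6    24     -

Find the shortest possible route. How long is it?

Minimum total distance: 84 m.

Depot → S1 → S2 → S3 → S4 → Depot: 17+26+29+24+38 = 134
Depot → S1 → S2 → S4 → S3 → Depot: 17+26+6+24+20 = 93
Depot → S1 → S3 → S2 → S4 → Depot: 17+3+29+6+38 = 93
Depot → S1 → S3 → S4 → S2 → Depot: 17+3+24+6+34 = 84
Depot → S1 → S4 → S2 → S3 → Depot: 17+21+6+29+20 = 93
Depot → S1 → S4 → S3 → S2 → Depot: 17+21+24+29+34 = 125
Depot → S2 → S1 → S3 → S4 → Depot: 34+26+3+24+38 = 125
Depot → S2 → S1 → S4 → S3 → Depot: 34+26+21+24+20 = 125
Depot → S2 → S3 → S1 → S4 → Depot: 34+29+3+21+38 = 125
Depot → S2 → S4 → S1 → S3 → Depot: 34+6+21+3+20 = 84
Depot → S3 → S1 → S2 → S4 → Depot: 20+3+26+6+38 = 93
Depot → S3 → S2 → S1 → S4 → Depot: 20+29+26+21+38 = 134
The minimum is 84.
One optimal route: Depot → S1 → S3 → S4 → S2 → Depot (or its reverse).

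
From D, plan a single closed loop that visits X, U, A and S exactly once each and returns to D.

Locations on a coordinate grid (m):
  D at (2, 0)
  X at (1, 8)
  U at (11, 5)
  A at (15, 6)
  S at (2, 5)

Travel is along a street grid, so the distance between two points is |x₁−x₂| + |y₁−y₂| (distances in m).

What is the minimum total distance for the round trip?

44 m — the shortest possible round trip.

There are 12 distinct closed tours to check (reversals are equivalent).
D→X→U→A→S→D: 9+13+5+14+5 = 46
D→X→U→S→A→D: 9+13+9+14+19 = 64
D→X→A→U→S→D: 9+16+5+9+5 = 44
D→X→A→S→U→D: 9+16+14+9+14 = 62
D→X→S→U→A→D: 9+4+9+5+19 = 46
D→X→S→A→U→D: 9+4+14+5+14 = 46
D→U→X→A→S→D: 14+13+16+14+5 = 62
D→U→X→S→A→D: 14+13+4+14+19 = 64
D→U→A→X→S→D: 14+5+16+4+5 = 44
D→U→S→X→A→D: 14+9+4+16+19 = 62
D→A→X→U→S→D: 19+16+13+9+5 = 62
D→A→U→X→S→D: 19+5+13+4+5 = 46
The minimum is 44.
One optimal route: D → X → A → U → S → D (or its reverse).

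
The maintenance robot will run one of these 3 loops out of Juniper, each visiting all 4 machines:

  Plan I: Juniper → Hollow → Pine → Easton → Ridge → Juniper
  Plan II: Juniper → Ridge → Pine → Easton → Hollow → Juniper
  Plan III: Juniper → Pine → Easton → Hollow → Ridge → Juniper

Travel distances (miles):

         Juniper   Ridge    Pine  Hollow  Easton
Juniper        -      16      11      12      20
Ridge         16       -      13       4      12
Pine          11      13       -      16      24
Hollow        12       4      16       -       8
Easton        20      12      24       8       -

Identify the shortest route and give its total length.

Plan I: 12 + 16 + 24 + 12 + 16 = 80
Plan II: 16 + 13 + 24 + 8 + 12 = 73
Plan III: 11 + 24 + 8 + 4 + 16 = 63

Shortest is Plan III, total 63 miles.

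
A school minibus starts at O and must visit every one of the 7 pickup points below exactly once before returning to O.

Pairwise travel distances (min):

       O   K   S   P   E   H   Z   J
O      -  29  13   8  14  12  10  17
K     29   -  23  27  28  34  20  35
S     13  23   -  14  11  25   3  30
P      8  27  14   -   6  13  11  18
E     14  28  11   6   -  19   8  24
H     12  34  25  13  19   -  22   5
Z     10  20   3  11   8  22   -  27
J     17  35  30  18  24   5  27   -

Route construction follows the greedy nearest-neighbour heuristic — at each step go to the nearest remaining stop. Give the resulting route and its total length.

Total distance 104 min via the nearest-neighbour route O → P → E → Z → S → K → H → J → O.

At O the remaining stops are P 8, Z 10, H 12, S 13, E 14, J 17, K 29; go to P.
At P the remaining stops are E 6, Z 11, H 13, S 14, J 18, K 27; go to E.
At E the remaining stops are Z 8, S 11, H 19, J 24, K 28; go to Z.
At Z the remaining stops are S 3, K 20, H 22, J 27; go to S.
At S the remaining stops are K 23, H 25, J 30; go to K.
At K the remaining stops are H 34, J 35; go to H.
At H the remaining stops are J 5; go to J.
Return J→O: 17.
Total = 8 + 6 + 8 + 3 + 23 + 34 + 5 + 17 = 104.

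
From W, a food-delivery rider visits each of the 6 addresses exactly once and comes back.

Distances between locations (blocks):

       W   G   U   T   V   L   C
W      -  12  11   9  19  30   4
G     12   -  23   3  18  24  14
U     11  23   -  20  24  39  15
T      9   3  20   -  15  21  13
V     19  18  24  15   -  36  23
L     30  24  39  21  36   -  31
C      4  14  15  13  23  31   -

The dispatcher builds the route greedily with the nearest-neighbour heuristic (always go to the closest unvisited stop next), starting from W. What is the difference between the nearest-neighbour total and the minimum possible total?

Excess over optimum: 19 blocks.

From W: C=4, T=9, U=11, G=12, V=19, L=30 → choose C (4).
From C: T=13, G=14, U=15, V=23, L=31 → choose T (13).
From T: G=3, V=15, U=20, L=21 → choose G (3).
From G: V=18, U=23, L=24 → choose V (18).
From V: U=24, L=36 → choose U (24).
From U: L=39 → choose L (39).
NN route W → C → T → G → V → U → L → W costs 131.
Optimal: W → U → V → G → T → L → C → W costs 112 (by enumerating all 360 distinct tours).
Excess = 131 − 112 = 19.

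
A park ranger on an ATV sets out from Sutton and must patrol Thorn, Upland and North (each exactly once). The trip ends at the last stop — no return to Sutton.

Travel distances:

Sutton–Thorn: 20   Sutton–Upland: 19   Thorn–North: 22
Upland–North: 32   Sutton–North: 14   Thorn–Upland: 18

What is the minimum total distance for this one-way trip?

Shortest open route: 54.

There are 3! = 6 possible orderings.
Sutton - Thorn - Upland - North: 20+18+32 = 70
Sutton - Thorn - North - Upland: 20+22+32 = 74
Sutton - Upland - Thorn - North: 19+18+22 = 59
Sutton - Upland - North - Thorn: 19+32+22 = 73
Sutton - North - Thorn - Upland: 14+22+18 = 54
Sutton - North - Upland - Thorn: 14+32+18 = 64
The minimum is 54.
One shortest path: Sutton → North → Thorn → Upland.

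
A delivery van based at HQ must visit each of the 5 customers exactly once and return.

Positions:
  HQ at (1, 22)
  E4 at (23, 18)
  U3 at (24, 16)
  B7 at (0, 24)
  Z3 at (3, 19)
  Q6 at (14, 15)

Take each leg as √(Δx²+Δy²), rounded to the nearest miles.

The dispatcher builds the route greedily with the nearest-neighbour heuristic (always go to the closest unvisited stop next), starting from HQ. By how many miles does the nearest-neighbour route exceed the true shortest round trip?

The nearest-neighbour route is 1 miles longer than optimal.

From HQ: B7=2, Z3=4, Q6=15, E4=22, U3=24 → choose B7 (2).
From B7: Z3=6, Q6=17, E4=24, U3=25 → choose Z3 (6).
From Z3: Q6=12, E4=20, U3=21 → choose Q6 (12).
From Q6: E4=9, U3=10 → choose E4 (9).
From E4: U3=2 → choose U3 (2).
NN route HQ → B7 → Z3 → Q6 → E4 → U3 → HQ costs 55.
Optimal: HQ → E4 → U3 → Q6 → Z3 → B7 → HQ costs 54 (by enumerating all 60 distinct tours).
Excess = 55 − 54 = 1.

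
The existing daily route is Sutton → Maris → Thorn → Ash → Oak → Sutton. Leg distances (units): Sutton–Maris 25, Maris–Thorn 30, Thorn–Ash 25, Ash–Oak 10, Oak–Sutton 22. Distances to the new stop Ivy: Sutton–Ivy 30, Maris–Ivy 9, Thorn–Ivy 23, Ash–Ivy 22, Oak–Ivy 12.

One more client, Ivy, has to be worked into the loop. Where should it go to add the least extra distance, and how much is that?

Minimum extra distance: 2, inserting Ivy between Maris and Thorn.

Insertion cost between consecutive stops i–j is d(i,Ivy) + d(Ivy,j) − d(i,j):
  between Sutton and Maris: 30 + 9 − 25 = 14
  between Maris and Thorn: 9 + 23 − 30 = 2
  between Thorn and Ash: 23 + 22 − 25 = 20
  between Ash and Oak: 22 + 12 − 10 = 24
  between Oak and Sutton: 12 + 30 − 22 = 20
Cheapest insertion is between Maris and Thorn, adding 2.
New total = 112 + 2 = 114.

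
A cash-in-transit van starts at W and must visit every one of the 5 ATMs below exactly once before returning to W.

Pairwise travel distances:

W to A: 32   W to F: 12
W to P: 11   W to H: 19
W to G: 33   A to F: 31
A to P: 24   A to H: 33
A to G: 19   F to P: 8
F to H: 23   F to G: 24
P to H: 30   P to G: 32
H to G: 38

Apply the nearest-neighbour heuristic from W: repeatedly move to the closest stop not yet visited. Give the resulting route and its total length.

Total distance 127 via the nearest-neighbour route W → P → F → H → A → G → W.

W → [P:11 / F:12 / H:19 / A:32 / G:33] → P (11)
P → [F:8 / A:24 / H:30 / G:32] → F (8)
F → [H:23 / G:24 / A:31] → H (23)
H → [A:33 / G:38] → A (33)
A → [G:19] → G (19)
Return G→W: 33.
Total = 11 + 8 + 23 + 33 + 19 + 33 = 127.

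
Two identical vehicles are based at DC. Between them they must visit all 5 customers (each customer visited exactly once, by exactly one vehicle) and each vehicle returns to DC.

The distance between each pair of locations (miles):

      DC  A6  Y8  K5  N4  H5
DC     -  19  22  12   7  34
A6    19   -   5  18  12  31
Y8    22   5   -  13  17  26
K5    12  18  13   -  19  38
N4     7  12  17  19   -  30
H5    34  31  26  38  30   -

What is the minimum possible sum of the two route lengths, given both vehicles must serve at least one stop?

Check every non-empty split of the stops between the two vehicles; for each half take its own optimal tour:
  {A6} + {Y8, K5, N4, H5}: 38 + 88 = 126
  {Y8} + {A6, K5, N4, H5}: 44 + 98 = 142
  {A6, Y8} + {K5, N4, H5}: 46 + 87 = 133
  {K5} + {A6, Y8, N4, H5}: 24 + 84 = 108
  {A6, K5} + {Y8, N4, H5}: 49 + 84 = 133
  {Y8, K5} + {A6, N4, H5}: 47 + 84 = 131
  … (15 splits in total)
Best: vehicle 1 DC → K5 → DC = 24; vehicle 2 DC → N4 → A6 → Y8 → H5 → DC = 84; combined 108.

108 miles — the smallest possible combined total.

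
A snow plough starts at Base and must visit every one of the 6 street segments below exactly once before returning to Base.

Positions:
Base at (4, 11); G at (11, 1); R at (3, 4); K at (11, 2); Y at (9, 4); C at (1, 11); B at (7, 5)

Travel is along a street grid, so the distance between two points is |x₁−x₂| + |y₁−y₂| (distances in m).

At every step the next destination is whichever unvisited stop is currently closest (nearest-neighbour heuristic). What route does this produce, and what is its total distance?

42 m along Base → C → R → B → Y → K → G → Base.

From Base: distances to unvisited — C=3, R=8, B=9, Y=12, K=16, G=17. Nearest is C (3).
From C: distances to unvisited — R=9, B=12, Y=15, K=19, G=20. Nearest is R (9).
From R: distances to unvisited — B=5, Y=6, K=10, G=11. Nearest is B (5).
From B: distances to unvisited — Y=3, K=7, G=8. Nearest is Y (3).
From Y: distances to unvisited — K=4, G=5. Nearest is K (4).
From K: distances to unvisited — G=1. Nearest is G (1).
Return G→Base: 17.
Total = 3 + 9 + 5 + 3 + 4 + 1 + 17 = 42.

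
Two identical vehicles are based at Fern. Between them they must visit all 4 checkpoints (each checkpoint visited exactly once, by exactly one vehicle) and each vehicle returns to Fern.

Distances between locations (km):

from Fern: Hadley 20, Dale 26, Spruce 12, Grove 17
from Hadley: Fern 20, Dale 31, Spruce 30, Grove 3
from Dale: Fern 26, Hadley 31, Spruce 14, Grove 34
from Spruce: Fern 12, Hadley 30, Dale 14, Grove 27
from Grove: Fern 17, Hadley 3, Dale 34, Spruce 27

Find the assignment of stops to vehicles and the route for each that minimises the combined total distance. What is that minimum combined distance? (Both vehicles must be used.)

There are 2^3 − 1 = 7 ways to divide the 4 stops into two non-empty groups. For each, the best each vehicle can do is its own shortest tour through its group:
  {Hadley} + {Dale, Spruce, Grove}: 40 + 77 = 117
  {Dale} + {Hadley, Spruce, Grove}: 52 + 62 = 114
  {Hadley, Dale} + {Spruce, Grove}: 77 + 56 = 133
  {Spruce} + {Hadley, Dale, Grove}: 24 + 77 = 101
  {Hadley, Spruce} + {Dale, Grove}: 62 + 77 = 139
  {Dale, Spruce} + {Hadley, Grove}: 52 + 40 = 92
  … (7 splits in total)
Best: vehicle 1 Fern → Dale → Spruce → Fern = 52; vehicle 2 Fern → Hadley → Grove → Fern = 40; combined 92.

92 km — the smallest possible combined total.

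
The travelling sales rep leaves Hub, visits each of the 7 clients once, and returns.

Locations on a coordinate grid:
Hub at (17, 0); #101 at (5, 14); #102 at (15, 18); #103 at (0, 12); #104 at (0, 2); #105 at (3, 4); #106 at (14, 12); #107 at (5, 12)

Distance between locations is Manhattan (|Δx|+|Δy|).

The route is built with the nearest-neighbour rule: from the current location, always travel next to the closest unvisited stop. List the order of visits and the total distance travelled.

Nearest-neighbour total = 76; route Hub → #106 → #102 → #101 → #107 → #103 → #104 → #105 → Hub.

Hub → [#106:15 / #105:18 / #104:19 / #102:20 / #107:24 / #101:26 / #103:29] → #106 (15)
#106 → [#102:7 / #107:9 / #101:11 / #103:14 / #105:19 / #104:24] → #102 (7)
#102 → [#101:14 / #107:16 / #103:21 / #105:26 / #104:31] → #101 (14)
#101 → [#107:2 / #103:7 / #105:12 / #104:17] → #107 (2)
#107 → [#103:5 / #105:10 / #104:15] → #103 (5)
#103 → [#104:10 / #105:11] → #104 (10)
#104 → [#105:5] → #105 (5)
Return #105→Hub: 18.
Total = 15 + 7 + 14 + 2 + 5 + 10 + 5 + 18 = 76.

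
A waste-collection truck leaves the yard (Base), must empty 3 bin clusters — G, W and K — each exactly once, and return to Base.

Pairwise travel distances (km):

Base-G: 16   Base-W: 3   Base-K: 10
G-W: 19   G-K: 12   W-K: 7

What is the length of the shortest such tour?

Base → G → W → K → Base: 16+19+7+10 = 52
Base → G → K → W → Base: 16+12+7+3 = 38
Base → W → G → K → Base: 3+19+12+10 = 44
The minimum is 38.
One optimal route: Base → G → K → W → Base (or its reverse).

Shortest round trip = 38 km.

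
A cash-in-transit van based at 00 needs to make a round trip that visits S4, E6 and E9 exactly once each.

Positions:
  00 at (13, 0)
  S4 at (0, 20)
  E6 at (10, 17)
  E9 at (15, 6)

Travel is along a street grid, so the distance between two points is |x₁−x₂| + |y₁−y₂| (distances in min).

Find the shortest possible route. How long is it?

Minimum total distance: 70 min.

00 - S4 - E6 - E9 - 00: 33+13+16+8 = 70
00 - S4 - E9 - E6 - 00: 33+29+16+20 = 98
00 - E6 - S4 - E9 - 00: 20+13+29+8 = 70
The minimum is 70.
One optimal route: 00 → S4 → E6 → E9 → 00 (or its reverse).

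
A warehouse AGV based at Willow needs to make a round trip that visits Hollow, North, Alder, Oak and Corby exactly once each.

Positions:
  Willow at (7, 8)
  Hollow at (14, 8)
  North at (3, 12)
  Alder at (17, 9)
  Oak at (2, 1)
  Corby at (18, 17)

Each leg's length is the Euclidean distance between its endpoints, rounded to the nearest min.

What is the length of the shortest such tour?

54 min — the shortest possible round trip.

With 5 stops there are 5!/2 = 60 distinct round trips (a route and its reverse cost the same).
Willow→Hollow→North→Alder→Oak→Corby→Willow: 7+12+14+17+23+14 = 87
Willow→Hollow→North→Alder→Corby→Oak→Willow: 7+12+14+8+23+9 = 73
Willow→Hollow→North→Oak→Alder→Corby→Willow: 7+12+11+17+8+14 = 69
Willow→Hollow→North→Oak→Corby→Alder→Willow: 7+12+11+23+8+10 = 71
Willow→Hollow→North→Corby→Alder→Oak→Willow: 7+12+16+8+17+9 = 69
Willow→Hollow→North→Corby→Oak→Alder→Willow: 7+12+16+23+17+10 = 85
Willow→Hollow→Alder→North→Oak→Corby→Willow: 7+3+14+11+23+14 = 72
Willow→Hollow→Alder→North→Corby→Oak→Willow: 7+3+14+16+23+9 = 72
Willow→Hollow→Alder→Oak→North→Corby→Willow: 7+3+17+11+16+14 = 68
Willow→Hollow→Alder→Oak→Corby→North→Willow: 7+3+17+23+16+6 = 72
Willow→Hollow→Alder→Corby→North→Oak→Willow: 7+3+8+16+11+9 = 54
Willow→Hollow→Alder→Corby→Oak→North→Willow: 7+3+8+23+11+6 = 58
Willow→Hollow→Oak→North→Alder→Corby→Willow: 7+14+11+14+8+14 = 68
Willow→Hollow→Oak→North→Corby→Alder→Willow: 7+14+11+16+8+10 = 66
… (46 more)
The minimum is 54.
One optimal route: Willow → Hollow → Alder → Corby → North → Oak → Willow (or its reverse).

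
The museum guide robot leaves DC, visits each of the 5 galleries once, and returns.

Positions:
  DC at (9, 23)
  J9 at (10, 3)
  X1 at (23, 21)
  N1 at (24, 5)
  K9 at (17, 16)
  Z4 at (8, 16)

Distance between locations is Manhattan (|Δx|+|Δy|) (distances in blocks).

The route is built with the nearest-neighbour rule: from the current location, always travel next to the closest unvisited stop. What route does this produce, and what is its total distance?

Total distance 82 blocks via the nearest-neighbour route DC → Z4 → K9 → X1 → N1 → J9 → DC.

From DC: distances to unvisited — Z4=8, K9=15, X1=16, J9=21, N1=33. Nearest is Z4 (8).
From Z4: distances to unvisited — K9=9, J9=15, X1=20, N1=27. Nearest is K9 (9).
From K9: distances to unvisited — X1=11, N1=18, J9=20. Nearest is X1 (11).
From X1: distances to unvisited — N1=17, J9=31. Nearest is N1 (17).
From N1: distances to unvisited — J9=16. Nearest is J9 (16).
Return J9→DC: 21.
Total = 8 + 9 + 11 + 17 + 16 + 21 = 82.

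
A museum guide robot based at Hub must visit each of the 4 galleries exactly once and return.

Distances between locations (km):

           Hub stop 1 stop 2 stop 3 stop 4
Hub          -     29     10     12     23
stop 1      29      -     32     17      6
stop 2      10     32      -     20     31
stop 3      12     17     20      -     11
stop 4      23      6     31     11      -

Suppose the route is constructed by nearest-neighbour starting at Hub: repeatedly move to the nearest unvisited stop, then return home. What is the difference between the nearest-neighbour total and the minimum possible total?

Hub: stop 2=10, stop 3=12, stop 4=23, stop 1=29 ⇒ stop 2
stop 2: stop 3=20, stop 4=31, stop 1=32 ⇒ stop 3
stop 3: stop 4=11, stop 1=17 ⇒ stop 4
stop 4: stop 1=6 ⇒ stop 1
NN route Hub → stop 2 → stop 3 → stop 4 → stop 1 → Hub costs 76.
Optimal: Hub → stop 2 → stop 1 → stop 4 → stop 3 → Hub costs 71 (by enumerating all 12 distinct tours).
Excess = 76 − 71 = 5.

The nearest-neighbour route is 5 km longer than optimal.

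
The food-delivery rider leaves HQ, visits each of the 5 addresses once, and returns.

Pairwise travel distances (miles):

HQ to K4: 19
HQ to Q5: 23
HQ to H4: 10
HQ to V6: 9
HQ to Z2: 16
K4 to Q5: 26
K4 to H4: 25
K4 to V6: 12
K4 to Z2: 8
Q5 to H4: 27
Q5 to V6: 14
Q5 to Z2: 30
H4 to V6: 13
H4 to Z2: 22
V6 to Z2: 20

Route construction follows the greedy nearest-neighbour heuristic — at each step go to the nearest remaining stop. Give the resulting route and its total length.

At HQ the remaining stops are V6 9, H4 10, Z2 16, K4 19, Q5 23; go to V6.
At V6 the remaining stops are K4 12, H4 13, Q5 14, Z2 20; go to K4.
At K4 the remaining stops are Z2 8, H4 25, Q5 26; go to Z2.
At Z2 the remaining stops are H4 22, Q5 30; go to H4.
At H4 the remaining stops are Q5 27; go to Q5.
Return Q5→HQ: 23.
Total = 9 + 12 + 8 + 22 + 27 + 23 = 101.

101 miles along HQ → V6 → K4 → Z2 → H4 → Q5 → HQ.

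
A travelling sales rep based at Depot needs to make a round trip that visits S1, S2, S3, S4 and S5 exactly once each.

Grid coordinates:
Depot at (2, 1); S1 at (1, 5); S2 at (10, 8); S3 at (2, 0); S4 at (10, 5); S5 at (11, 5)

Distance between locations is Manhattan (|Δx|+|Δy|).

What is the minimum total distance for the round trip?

36 — the shortest possible round trip.

Depot → S1 → S2 → S3 → S4 → S5 → Depot: 5+12+16+13+1+13 = 60
Depot → S1 → S2 → S3 → S5 → S4 → Depot: 5+12+16+14+1+12 = 60
Depot → S1 → S2 → S4 → S3 → S5 → Depot: 5+12+3+13+14+13 = 60
Depot → S1 → S2 → S4 → S5 → S3 → Depot: 5+12+3+1+14+1 = 36
Depot → S1 → S2 → S5 → S3 → S4 → Depot: 5+12+4+14+13+12 = 60
Depot → S1 → S2 → S5 → S4 → S3 → Depot: 5+12+4+1+13+1 = 36
Depot → S1 → S3 → S2 → S4 → S5 → Depot: 5+6+16+3+1+13 = 44
Depot → S1 → S3 → S2 → S5 → S4 → Depot: 5+6+16+4+1+12 = 44
Depot → S1 → S3 → S4 → S2 → S5 → Depot: 5+6+13+3+4+13 = 44
Depot → S1 → S3 → S4 → S5 → S2 → Depot: 5+6+13+1+4+15 = 44
Depot → S1 → S3 → S5 → S2 → S4 → Depot: 5+6+14+4+3+12 = 44
Depot → S1 → S3 → S5 → S4 → S2 → Depot: 5+6+14+1+3+15 = 44
Depot → S1 → S4 → S2 → S3 → S5 → Depot: 5+9+3+16+14+13 = 60
Depot → S1 → S4 → S2 → S5 → S3 → Depot: 5+9+3+4+14+1 = 36
… (46 more)
The minimum is 36.
One optimal route: Depot → S1 → S2 → S4 → S5 → S3 → Depot (or its reverse).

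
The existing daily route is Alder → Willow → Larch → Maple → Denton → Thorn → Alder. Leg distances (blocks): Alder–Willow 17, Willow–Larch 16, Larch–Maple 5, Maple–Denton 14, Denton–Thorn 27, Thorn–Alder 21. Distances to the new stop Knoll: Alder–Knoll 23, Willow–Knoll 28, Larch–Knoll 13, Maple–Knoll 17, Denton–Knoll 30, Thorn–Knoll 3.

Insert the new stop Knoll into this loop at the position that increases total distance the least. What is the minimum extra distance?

Insertion cost between consecutive stops i–j is d(i,Knoll) + d(Knoll,j) − d(i,j):
  between Alder and Willow: 23 + 28 − 17 = 34
  between Willow and Larch: 28 + 13 − 16 = 25
  between Larch and Maple: 13 + 17 − 5 = 25
  between Maple and Denton: 17 + 30 − 14 = 33
  between Denton and Thorn: 30 + 3 − 27 = 6
  between Thorn and Alder: 3 + 23 − 21 = 5
Cheapest insertion is between Thorn and Alder, adding 5.
New total = 100 + 5 = 105.

Minimum extra distance: 5 blocks, inserting Knoll between Thorn and Alder.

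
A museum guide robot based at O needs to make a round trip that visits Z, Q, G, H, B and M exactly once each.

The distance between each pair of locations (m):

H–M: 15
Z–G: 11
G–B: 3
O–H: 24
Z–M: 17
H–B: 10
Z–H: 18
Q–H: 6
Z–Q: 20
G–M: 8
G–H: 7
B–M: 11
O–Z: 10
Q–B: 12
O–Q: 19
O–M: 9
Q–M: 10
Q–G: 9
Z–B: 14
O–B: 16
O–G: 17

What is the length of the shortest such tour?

Shortest round trip = 59 m.

O→Z→Q→G→H→B→M→O: 10+20+9+7+10+11+9 = 76
O→Z→Q→G→H→M→B→O: 10+20+9+7+15+11+16 = 88
O→Z→Q→G→B→H→M→O: 10+20+9+3+10+15+9 = 76
O→Z→Q→G→B→M→H→O: 10+20+9+3+11+15+24 = 92
O→Z→Q→G→M→H→B→O: 10+20+9+8+15+10+16 = 88
O→Z→Q→G→M→B→H→O: 10+20+9+8+11+10+24 = 92
O→Z→Q→H→G→B→M→O: 10+20+6+7+3+11+9 = 66
O→Z→Q→H→G→M→B→O: 10+20+6+7+8+11+16 = 78
… (352 more)
O→Z→G→B→H→Q→M→O: 10+11+3+10+6+10+9 = 59  ← best
The minimum is 59.
One optimal route: O → Z → G → B → H → Q → M → O (or its reverse).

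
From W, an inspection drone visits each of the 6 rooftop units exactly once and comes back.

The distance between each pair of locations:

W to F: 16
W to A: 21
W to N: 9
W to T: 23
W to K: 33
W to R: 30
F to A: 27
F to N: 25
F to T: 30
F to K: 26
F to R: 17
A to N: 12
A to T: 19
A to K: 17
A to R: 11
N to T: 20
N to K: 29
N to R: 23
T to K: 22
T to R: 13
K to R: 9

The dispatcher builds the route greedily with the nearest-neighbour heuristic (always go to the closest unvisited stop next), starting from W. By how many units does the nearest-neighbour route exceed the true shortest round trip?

W: N=9, F=16, A=21, T=23, R=30, K=33 ⇒ N
N: A=12, T=20, R=23, F=25, K=29 ⇒ A
A: R=11, K=17, T=19, F=27 ⇒ R
R: K=9, T=13, F=17 ⇒ K
K: T=22, F=26 ⇒ T
T: F=30 ⇒ F
NN route W → N → A → R → K → T → F → W costs 109.
Optimal: W → F → K → R → T → A → N → W costs 104 (by enumerating all 360 distinct tours).
Excess = 109 − 104 = 5.

5 longer than the optimal tour.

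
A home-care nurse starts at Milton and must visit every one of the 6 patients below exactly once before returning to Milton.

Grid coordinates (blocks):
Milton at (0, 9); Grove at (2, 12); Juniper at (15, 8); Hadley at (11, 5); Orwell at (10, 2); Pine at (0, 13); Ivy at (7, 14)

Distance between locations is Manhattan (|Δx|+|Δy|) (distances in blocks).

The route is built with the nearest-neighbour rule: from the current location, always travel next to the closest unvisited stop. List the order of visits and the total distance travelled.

Total distance 58 blocks via the nearest-neighbour route Milton → Pine → Grove → Ivy → Hadley → Orwell → Juniper → Milton.

Milton → [Pine:4 / Grove:5 / Ivy:12 / Hadley:15 / Juniper:16 / Orwell:17] → Pine (4)
Pine → [Grove:3 / Ivy:8 / Hadley:19 / Juniper:20 / Orwell:21] → Grove (3)
Grove → [Ivy:7 / Hadley:16 / Juniper:17 / Orwell:18] → Ivy (7)
Ivy → [Hadley:13 / Juniper:14 / Orwell:15] → Hadley (13)
Hadley → [Orwell:4 / Juniper:7] → Orwell (4)
Orwell → [Juniper:11] → Juniper (11)
Return Juniper→Milton: 16.
Total = 4 + 3 + 7 + 13 + 4 + 11 + 16 = 58.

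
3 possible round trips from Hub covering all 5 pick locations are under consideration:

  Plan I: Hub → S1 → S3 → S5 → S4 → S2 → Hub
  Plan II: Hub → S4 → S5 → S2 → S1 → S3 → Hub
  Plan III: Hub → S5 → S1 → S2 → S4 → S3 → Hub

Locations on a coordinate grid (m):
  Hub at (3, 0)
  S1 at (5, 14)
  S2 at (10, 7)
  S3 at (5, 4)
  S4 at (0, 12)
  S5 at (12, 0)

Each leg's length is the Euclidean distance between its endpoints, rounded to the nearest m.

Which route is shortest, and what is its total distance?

Shortest is Plan III, total 58 m.

Plan I: 14 + 10 + 8 + 17 + 11 + 10 = 70
Plan II: 12 + 17 + 7 + 9 + 10 + 4 = 59
Plan III: 9 + 16 + 9 + 11 + 9 + 4 = 58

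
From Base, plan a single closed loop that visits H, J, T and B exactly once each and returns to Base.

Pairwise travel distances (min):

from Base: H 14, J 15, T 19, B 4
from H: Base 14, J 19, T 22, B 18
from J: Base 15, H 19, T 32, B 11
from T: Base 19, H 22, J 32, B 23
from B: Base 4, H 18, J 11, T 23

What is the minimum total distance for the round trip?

There are 12 distinct closed tours to check (reversals are equivalent).
Base → H → J → T → B → Base: 14+19+32+23+4 = 92
Base → H → J → B → T → Base: 14+19+11+23+19 = 86
Base → H → T → J → B → Base: 14+22+32+11+4 = 83
Base → H → T → B → J → Base: 14+22+23+11+15 = 85
Base → H → B → J → T → Base: 14+18+11+32+19 = 94
Base → H → B → T → J → Base: 14+18+23+32+15 = 102
Base → J → H → T → B → Base: 15+19+22+23+4 = 83
Base → J → H → B → T → Base: 15+19+18+23+19 = 94
Base → J → T → H → B → Base: 15+32+22+18+4 = 91
Base → J → B → H → T → Base: 15+11+18+22+19 = 85
Base → T → H → J → B → Base: 19+22+19+11+4 = 75
Base → T → J → H → B → Base: 19+32+19+18+4 = 92
The minimum is 75.
One optimal route: Base → T → H → J → B → Base (or its reverse).

75 min — the shortest possible round trip.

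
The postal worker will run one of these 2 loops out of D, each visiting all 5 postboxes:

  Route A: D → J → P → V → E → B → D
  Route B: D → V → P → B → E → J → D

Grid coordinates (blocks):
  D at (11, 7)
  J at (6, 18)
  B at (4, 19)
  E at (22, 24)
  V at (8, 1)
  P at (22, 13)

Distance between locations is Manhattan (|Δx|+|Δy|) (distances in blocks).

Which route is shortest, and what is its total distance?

Route A: 16 + 21 + 26 + 37 + 23 + 19 = 142
Route B: 9 + 26 + 24 + 23 + 22 + 16 = 120

Shortest is Route B, total 120 blocks.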